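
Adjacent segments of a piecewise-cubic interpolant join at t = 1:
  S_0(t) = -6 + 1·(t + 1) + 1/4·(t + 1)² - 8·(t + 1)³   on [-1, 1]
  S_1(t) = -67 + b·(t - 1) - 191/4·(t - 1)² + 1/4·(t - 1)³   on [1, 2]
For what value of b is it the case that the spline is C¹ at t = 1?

-94

S_0'(t) = 1 + 1/2·(t + 1) - 24·(t + 1)², so S_0'(1) = -94. On the right, S_1'(1) = b, so b = -94.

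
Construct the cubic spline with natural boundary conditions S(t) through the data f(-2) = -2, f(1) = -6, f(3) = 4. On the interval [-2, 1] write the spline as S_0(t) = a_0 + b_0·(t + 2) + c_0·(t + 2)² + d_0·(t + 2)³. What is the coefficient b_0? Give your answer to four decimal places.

Let M_i = S''(x_i). Step sizes h_i = 3, 2; slopes of the chords Δ_i = (y_(i+1) - y_i)/h_i = -4/3, 5.
  3·M_0 + 10·M_1 + 2·M_2 = 6(Δ_1 - Δ_0) = 38
Natural end conditions: M_0 = M_2 = 0.
Hence M_0 = 0, M_1 = 19/5, M_2 = 0.
On [-2, 1], with S_0(t) = a_0 + b_0·(t + 2) + c_0·(t + 2)² + d_0·(t + 2)³: c_0 = M_0/2 = 0, d_0 = (M_1 - M_0)/(6h_0) = 19/90, b_0 = Δ_0 - h_0(2M_0 + M_1)/6 = -97/30.

-3.2333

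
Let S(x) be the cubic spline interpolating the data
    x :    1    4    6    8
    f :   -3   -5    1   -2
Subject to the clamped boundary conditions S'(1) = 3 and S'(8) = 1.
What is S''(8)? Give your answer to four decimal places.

6.9865

With M_i denoting the second derivative at x_i, h_i = 3, 2, 2, and Δ_i = (y_(i+1) − y_i)/h_i = -2/3, 3, -3/2:
  3·M_0 + 10·M_1 + 2·M_2 = 6(Δ_1 - Δ_0) = 22
  2·M_1 + 8·M_2 + 2·M_3 = 6(Δ_2 - Δ_1) = -27
Clamped end conditions give two more equations: 2h_0·M_0 + h_0·M_1 = 6(Δ_0 - S'(1)) = -22 and h_2·M_2 + 2h_2·M_3 = 6(S'(8) - Δ_2) = 15.
Solving the tridiagonal system: M_0 = -707/111, M_1 = 200/37, M_2 = -479/74, M_3 = 517/74.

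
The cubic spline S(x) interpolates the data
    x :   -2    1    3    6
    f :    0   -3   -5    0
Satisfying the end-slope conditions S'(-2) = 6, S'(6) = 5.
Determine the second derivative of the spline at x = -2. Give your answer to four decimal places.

Put M_i = S'' at the i-th knot. Here h = (3, 2, 3) and Δ = (-1, -1, 5/3), so the interior equations h_(i-1)·M_(i-1) + 2(h_(i-1)+h_i)·M_i + h_i·M_(i+1) = 6(Δ_i − Δ_(i-1)) read
  3·M_0 + 10·M_1 + 2·M_2 = 6(Δ_1 - Δ_0) = 0
  2·M_1 + 10·M_2 + 3·M_3 = 6(Δ_2 - Δ_1) = 16
Clamped end conditions give two more equations: 2h_0·M_0 + h_0·M_1 = 6(Δ_0 - S'(-2)) = -42 and h_2·M_2 + 2h_2·M_3 = 6(S'(6) - Δ_2) = 20.
Solving: M_0 = -748/91, M_1 = 222/91, M_2 = 12/91, M_3 = 892/273.

-8.2198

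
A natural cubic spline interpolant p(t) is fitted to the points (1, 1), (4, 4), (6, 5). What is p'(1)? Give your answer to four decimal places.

1.1500

Write M_i for p''(x_i). With h_i = 3, 2 and divided differences Δ_i = 1, 1/2, the continuity of p' gives the tridiagonal system
  3·M_0 + 10·M_1 + 2·M_2 = 6(Δ_1 - Δ_0) = -3
Natural end conditions: M_0 = M_2 = 0.
Hence M_0 = 0, M_1 = -3/10, M_2 = 0.
On [1, 4], p'(t) = b_0 + 2c_0·(t - 1) + 3d_0·(t - 1)² with b_0 = Δ_0 - h_0(2M_0 + M_1)/6 = 23/20, c_0 = M_0/2 = 0, d_0 = (M_1 - M_0)/(6h_0) = -1/60. So p'(1) = 23/20.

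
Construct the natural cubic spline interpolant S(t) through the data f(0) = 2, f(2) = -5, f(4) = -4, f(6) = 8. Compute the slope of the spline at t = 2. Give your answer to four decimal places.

-2.1000

Put M_i = S'' at the i-th knot. Here h = (2, 2, 2) and Δ = (-7/2, 1/2, 6), so the interior equations h_(i-1)·M_(i-1) + 2(h_(i-1)+h_i)·M_i + h_i·M_(i+1) = 6(Δ_i − Δ_(i-1)) read
  2·M_0 + 8·M_1 + 2·M_2 = 6(Δ_1 - Δ_0) = 24
  2·M_1 + 8·M_2 + 2·M_3 = 6(Δ_2 - Δ_1) = 33
Natural end conditions: M_0 = M_3 = 0.
Solving: M_0 = 0, M_1 = 21/10, M_2 = 18/5, M_3 = 0.
On [2, 4], S'(t) = b_1 + 2c_1·(t - 2) + 3d_1·(t - 2)² with b_1 = Δ_1 - h_1(2M_1 + M_2)/6 = -21/10, c_1 = M_1/2 = 21/20, d_1 = (M_2 - M_1)/(6h_1) = 1/8. So S'(2) = -21/10.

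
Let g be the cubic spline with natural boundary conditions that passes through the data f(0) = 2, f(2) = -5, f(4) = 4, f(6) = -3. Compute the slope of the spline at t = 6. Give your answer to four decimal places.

Write σ_i for g''(x_i). With h_i = 2, 2, 2 and divided differences Δ_i = -7/2, 9/2, -7/2, the continuity of g' gives the tridiagonal system
  2·σ_0 + 8·σ_1 + 2·σ_2 = 6(Δ_1 - Δ_0) = 48
  2·σ_1 + 8·σ_2 + 2·σ_3 = 6(Δ_2 - Δ_1) = -48
Natural end conditions: σ_0 = σ_3 = 0.
Forward elimination and back-substitution give σ_0 = 0, σ_1 = 8, σ_2 = -8, σ_3 = 0.
On [4, 6], g'(t) = b_2 + 2c_2·(t - 4) + 3d_2·(t - 4)² with b_2 = Δ_2 - h_2(2σ_2 + σ_3)/6 = 11/6, c_2 = σ_2/2 = -4, d_2 = (σ_3 - σ_2)/(6h_2) = 2/3. So g'(6) = -37/6.

-6.1667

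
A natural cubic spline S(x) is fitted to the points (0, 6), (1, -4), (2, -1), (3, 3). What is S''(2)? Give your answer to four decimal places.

-3.6000

Write m_i for S''(x_i). With h_i = 1, 1, 1 and divided differences Δ_i = -10, 3, 4, the continuity of S' gives the tridiagonal system
  1·m_0 + 4·m_1 + 1·m_2 = 6(Δ_1 - Δ_0) = 78
  1·m_1 + 4·m_2 + 1·m_3 = 6(Δ_2 - Δ_1) = 6
Natural end conditions: m_0 = m_3 = 0.
Forward elimination and back-substitution give m_0 = 0, m_1 = 102/5, m_2 = -18/5, m_3 = 0.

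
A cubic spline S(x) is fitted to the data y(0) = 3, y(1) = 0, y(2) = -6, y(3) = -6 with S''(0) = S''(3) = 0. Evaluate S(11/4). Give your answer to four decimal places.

-6.4219

Put σ_i = S'' at the i-th knot. Here h = (1, 1, 1) and Δ = (-3, -6, 0), so the interior equations h_(i-1)·σ_(i-1) + 2(h_(i-1)+h_i)·σ_i + h_i·σ_(i+1) = 6(Δ_i − Δ_(i-1)) read
  1·σ_0 + 4·σ_1 + 1·σ_2 = 6(Δ_1 - Δ_0) = -18
  1·σ_1 + 4·σ_2 + 1·σ_3 = 6(Δ_2 - Δ_1) = 36
Natural end conditions: σ_0 = σ_3 = 0.
Forward elimination and back-substitution give σ_0 = 0, σ_1 = -36/5, σ_2 = 54/5, σ_3 = 0.
On [2, 3], S(x) = -6 - 18/5·(x - 2) + 27/5·(x - 2)² - 9/5·(x - 2)³.
With (x - 2) = 3/4: S(11/4) = -411/64.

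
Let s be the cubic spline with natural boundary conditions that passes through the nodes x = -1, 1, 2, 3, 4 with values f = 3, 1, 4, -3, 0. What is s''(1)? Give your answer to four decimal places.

Let M_i = s''(x_i). Step sizes h_i = 2, 1, 1, 1; slopes of the chords Δ_i = (y_(i+1) - y_i)/h_i = -1, 3, -7, 3.
  2·M_0 + 6·M_1 + 1·M_2 = 6(Δ_1 - Δ_0) = 24
  1·M_1 + 4·M_2 + 1·M_3 = 6(Δ_2 - Δ_1) = -60
  1·M_2 + 4·M_3 + 1·M_4 = 6(Δ_3 - Δ_2) = 60
Natural end conditions: M_0 = M_4 = 0.
Forward elimination and back-substitution give M_0 = 0, M_1 = 330/43, M_2 = -948/43, M_3 = 882/43, M_4 = 0.

7.6744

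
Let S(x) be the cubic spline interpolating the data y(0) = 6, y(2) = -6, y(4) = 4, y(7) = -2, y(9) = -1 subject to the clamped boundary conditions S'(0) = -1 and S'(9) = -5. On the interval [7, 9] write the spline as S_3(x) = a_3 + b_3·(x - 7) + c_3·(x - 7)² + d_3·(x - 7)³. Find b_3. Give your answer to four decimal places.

0.0042

Let m_i = S''(x_i). Step sizes h_i = 2, 2, 3, 2; slopes of the chords Δ_i = (y_(i+1) - y_i)/h_i = -6, 5, -2, 1/2.
  2·m_0 + 8·m_1 + 2·m_2 = 6(Δ_1 - Δ_0) = 66
  2·m_1 + 10·m_2 + 3·m_3 = 6(Δ_2 - Δ_1) = -42
  3·m_2 + 10·m_3 + 2·m_4 = 6(Δ_3 - Δ_2) = 15
Clamped end conditions give two more equations: 2h_0·m_0 + h_0·m_1 = 6(Δ_0 - S'(0)) = -30 and h_3·m_3 + 2h_3·m_4 = 6(S'(9) - Δ_3) = -33.
Hence m_0 = -1719/118, m_1 = 834/59, m_2 = -1059/118, m_3 = 383/59, m_4 = -2713/236.
On [7, 9], with S_3(x) = a_3 + b_3·(x - 7) + c_3·(x - 7)² + d_3·(x - 7)³: c_3 = m_3/2 = 383/118, d_3 = (m_4 - m_3)/(6h_3) = -1415/944, b_3 = Δ_3 - h_3(2m_3 + m_4)/6 = 1/236.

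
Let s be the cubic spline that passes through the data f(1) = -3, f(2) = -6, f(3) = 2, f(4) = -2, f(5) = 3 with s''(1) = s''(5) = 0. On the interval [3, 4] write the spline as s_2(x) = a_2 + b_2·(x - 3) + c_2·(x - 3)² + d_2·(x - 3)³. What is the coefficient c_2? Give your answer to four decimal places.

-14.5714

Put M_i = s'' at the i-th knot. Here h = (1, 1, 1, 1) and Δ = (-3, 8, -4, 5), so the interior equations h_(i-1)·M_(i-1) + 2(h_(i-1)+h_i)·M_i + h_i·M_(i+1) = 6(Δ_i − Δ_(i-1)) read
  1·M_0 + 4·M_1 + 1·M_2 = 6(Δ_1 - Δ_0) = 66
  1·M_1 + 4·M_2 + 1·M_3 = 6(Δ_2 - Δ_1) = -72
  1·M_2 + 4·M_3 + 1·M_4 = 6(Δ_3 - Δ_2) = 54
Natural end conditions: M_0 = M_4 = 0.
Solving the tridiagonal system: M_0 = 0, M_1 = 333/14, M_2 = -204/7, M_3 = 291/14, M_4 = 0.
On [3, 4], with s_2(x) = a_2 + b_2·(x - 3) + c_2·(x - 3)² + d_2·(x - 3)³: c_2 = M_2/2 = -102/7, d_2 = (M_3 - M_2)/(6h_2) = 233/28, b_2 = Δ_2 - h_2(2M_2 + M_3)/6 = 9/4.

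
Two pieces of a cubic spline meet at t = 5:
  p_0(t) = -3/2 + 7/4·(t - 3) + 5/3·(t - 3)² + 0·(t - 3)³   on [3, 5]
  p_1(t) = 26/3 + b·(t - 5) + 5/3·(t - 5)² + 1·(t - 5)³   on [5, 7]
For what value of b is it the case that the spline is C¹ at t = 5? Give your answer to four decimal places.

p_0'(t) = 7/4 + 10/3·(t - 3) + 0·(t - 3)², so p_0'(5) = 101/12. On the right, p_1'(5) = b, so b = 101/12.

8.4167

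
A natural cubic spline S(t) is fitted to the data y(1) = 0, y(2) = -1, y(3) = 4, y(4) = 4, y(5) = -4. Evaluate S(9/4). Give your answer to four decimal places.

-0.0463

Let m_i = S''(x_i). Step sizes h_i = 1, 1, 1, 1; slopes of the chords Δ_i = (y_(i+1) - y_i)/h_i = -1, 5, 0, -8.
  1·m_0 + 4·m_1 + 1·m_2 = 6(Δ_1 - Δ_0) = 36
  1·m_1 + 4·m_2 + 1·m_3 = 6(Δ_2 - Δ_1) = -30
  1·m_2 + 4·m_3 + 1·m_4 = 6(Δ_3 - Δ_2) = -48
Natural end conditions: m_0 = m_4 = 0.
Solving: m_0 = 0, m_1 = 153/14, m_2 = -54/7, m_3 = -141/14, m_4 = 0.
On [2, 3], S(t) = -1 + 37/14·(t - 2) + 153/28·(t - 2)² - 87/28·(t - 2)³.
With (t - 2) = 1/4: S(9/4) = -83/1792.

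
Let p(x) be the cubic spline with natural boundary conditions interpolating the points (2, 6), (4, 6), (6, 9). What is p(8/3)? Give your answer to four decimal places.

5.7778

Write m_i for p''(x_i). With h_i = 2, 2 and divided differences Δ_i = 0, 3/2, the continuity of p' gives the tridiagonal system
  2·m_0 + 8·m_1 + 2·m_2 = 6(Δ_1 - Δ_0) = 9
Natural end conditions: m_0 = m_2 = 0.
Solving: m_0 = 0, m_1 = 9/8, m_2 = 0.
On [2, 4], p(x) = 6 - 3/8·(x - 2) + 0·(x - 2)² + 3/32·(x - 2)³.
With (x - 2) = 2/3: p(8/3) = 52/9.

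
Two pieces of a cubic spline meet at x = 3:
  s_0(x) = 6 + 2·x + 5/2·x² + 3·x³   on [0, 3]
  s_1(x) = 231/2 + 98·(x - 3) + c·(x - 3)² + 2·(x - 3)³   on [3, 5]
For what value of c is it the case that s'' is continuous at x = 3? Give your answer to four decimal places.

29.5000

s_0''(x) = 5 + 18·x, so s_0''(3) = 59. On the right, s_1''(3) = 2c, so c = 59/2.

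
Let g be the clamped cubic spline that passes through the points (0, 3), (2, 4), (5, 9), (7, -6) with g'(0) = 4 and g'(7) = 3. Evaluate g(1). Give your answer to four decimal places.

4.0885

With m_i denoting the second derivative at x_i, h_i = 2, 3, 2, and Δ_i = (y_(i+1) − y_i)/h_i = 1/2, 5/3, -15/2:
  2·m_0 + 10·m_1 + 3·m_2 = 6(Δ_1 - Δ_0) = 7
  3·m_1 + 10·m_2 + 2·m_3 = 6(Δ_2 - Δ_1) = -55
Clamped end conditions give two more equations: 2h_0·m_0 + h_0·m_1 = 6(Δ_0 - g'(0)) = -21 and h_2·m_2 + 2h_2·m_3 = 6(g'(7) - Δ_2) = 63.
Solving: m_0 = -391/48, m_1 = 139/24, m_2 = -277/24, m_3 = 1033/48.
On [0, 2], g(x) = 3 + 4·x - 391/96·x² + 223/192·x³.
With x = 1: g(1) = 785/192.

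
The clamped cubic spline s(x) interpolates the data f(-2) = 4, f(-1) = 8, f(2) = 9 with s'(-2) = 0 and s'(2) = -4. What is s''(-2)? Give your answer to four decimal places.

13.7500

With m_i denoting the second derivative at x_i, h_i = 1, 3, and Δ_i = (y_(i+1) − y_i)/h_i = 4, 1/3:
  1·m_0 + 8·m_1 + 3·m_2 = 6(Δ_1 - Δ_0) = -22
Clamped end conditions give two more equations: 2h_0·m_0 + h_0·m_1 = 6(Δ_0 - s'(-2)) = 24 and h_1·m_1 + 2h_1·m_2 = 6(s'(2) - Δ_1) = -26.
Solving: m_0 = 55/4, m_1 = -7/2, m_2 = -31/12.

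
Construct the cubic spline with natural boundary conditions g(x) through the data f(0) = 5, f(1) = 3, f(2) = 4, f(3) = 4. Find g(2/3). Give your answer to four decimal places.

With σ_i denoting the second derivative at x_i, h_i = 1, 1, 1, and Δ_i = (y_(i+1) − y_i)/h_i = -2, 1, 0:
  1·σ_0 + 4·σ_1 + 1·σ_2 = 6(Δ_1 - Δ_0) = 18
  1·σ_1 + 4·σ_2 + 1·σ_3 = 6(Δ_2 - Δ_1) = -6
Natural end conditions: σ_0 = σ_3 = 0.
Solving: σ_0 = 0, σ_1 = 26/5, σ_2 = -14/5, σ_3 = 0.
On [0, 1], g(x) = 5 - 43/15·x + 0·x² + 13/15·x³.
With x = 2/3: g(2/3) = 271/81.

3.3457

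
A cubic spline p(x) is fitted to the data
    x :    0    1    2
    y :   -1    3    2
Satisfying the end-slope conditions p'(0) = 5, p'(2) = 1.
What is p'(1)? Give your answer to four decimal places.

Put σ_i = p'' at the i-th knot. Here h = (1, 1) and Δ = (4, -1), so the interior equations h_(i-1)·σ_(i-1) + 2(h_(i-1)+h_i)·σ_i + h_i·σ_(i+1) = 6(Δ_i − Δ_(i-1)) read
  1·σ_0 + 4·σ_1 + 1·σ_2 = 6(Δ_1 - Δ_0) = -30
Clamped end conditions give two more equations: 2h_0·σ_0 + h_0·σ_1 = 6(Δ_0 - p'(0)) = -6 and h_1·σ_1 + 2h_1·σ_2 = 6(p'(2) - Δ_1) = 12.
Forward elimination and back-substitution give σ_0 = 5/2, σ_1 = -11, σ_2 = 23/2.
On [1, 2], p'(x) = b_1 + 2c_1·(x - 1) + 3d_1·(x - 1)² with b_1 = Δ_1 - h_1(2σ_1 + σ_2)/6 = 3/4, c_1 = σ_1/2 = -11/2, d_1 = (σ_2 - σ_1)/(6h_1) = 15/4. So p'(1) = 3/4.

0.7500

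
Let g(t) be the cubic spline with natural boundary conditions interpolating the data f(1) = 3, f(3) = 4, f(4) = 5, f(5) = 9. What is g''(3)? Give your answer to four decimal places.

-0.2609

Put M_i = g'' at the i-th knot. Here h = (2, 1, 1) and Δ = (1/2, 1, 4), so the interior equations h_(i-1)·M_(i-1) + 2(h_(i-1)+h_i)·M_i + h_i·M_(i+1) = 6(Δ_i − Δ_(i-1)) read
  2·M_0 + 6·M_1 + 1·M_2 = 6(Δ_1 - Δ_0) = 3
  1·M_1 + 4·M_2 + 1·M_3 = 6(Δ_2 - Δ_1) = 18
Natural end conditions: M_0 = M_3 = 0.
Forward elimination and back-substitution give M_0 = 0, M_1 = -6/23, M_2 = 105/23, M_3 = 0.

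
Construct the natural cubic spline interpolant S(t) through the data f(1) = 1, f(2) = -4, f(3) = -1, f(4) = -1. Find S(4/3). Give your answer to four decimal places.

Put M_i = S'' at the i-th knot. Here h = (1, 1, 1) and Δ = (-5, 3, 0), so the interior equations h_(i-1)·M_(i-1) + 2(h_(i-1)+h_i)·M_i + h_i·M_(i+1) = 6(Δ_i − Δ_(i-1)) read
  1·M_0 + 4·M_1 + 1·M_2 = 6(Δ_1 - Δ_0) = 48
  1·M_1 + 4·M_2 + 1·M_3 = 6(Δ_2 - Δ_1) = -18
Natural end conditions: M_0 = M_3 = 0.
Solving: M_0 = 0, M_1 = 14, M_2 = -8, M_3 = 0.
On [1, 2], S(t) = 1 - 22/3·(t - 1) + 0·(t - 1)² + 7/3·(t - 1)³.
With (t - 1) = 1/3: S(4/3) = -110/81.

-1.3580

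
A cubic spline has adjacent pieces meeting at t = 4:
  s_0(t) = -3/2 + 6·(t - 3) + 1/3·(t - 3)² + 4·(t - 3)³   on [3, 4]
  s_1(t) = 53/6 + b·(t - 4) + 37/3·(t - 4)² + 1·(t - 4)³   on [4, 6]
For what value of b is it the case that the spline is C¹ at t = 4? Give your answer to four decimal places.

s_0'(t) = 6 + 2/3·(t - 3) + 12·(t - 3)², so s_0'(4) = 56/3. On the right, s_1'(4) = b, so b = 56/3.

18.6667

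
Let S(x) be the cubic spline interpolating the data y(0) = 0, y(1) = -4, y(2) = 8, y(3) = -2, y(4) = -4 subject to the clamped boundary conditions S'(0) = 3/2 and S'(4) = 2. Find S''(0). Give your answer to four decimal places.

-39.8393

Let σ_i = S''(x_i). Step sizes h_i = 1, 1, 1, 1; slopes of the chords Δ_i = (y_(i+1) - y_i)/h_i = -4, 12, -10, -2.
  1·σ_0 + 4·σ_1 + 1·σ_2 = 6(Δ_1 - Δ_0) = 96
  1·σ_1 + 4·σ_2 + 1·σ_3 = 6(Δ_2 - Δ_1) = -132
  1·σ_2 + 4·σ_3 + 1·σ_4 = 6(Δ_3 - Δ_2) = 48
Clamped end conditions give two more equations: 2h_0·σ_0 + h_0·σ_1 = 6(Δ_0 - S'(0)) = -33 and h_3·σ_3 + 2h_3·σ_4 = 6(S'(4) - Δ_3) = 24.
Hence σ_0 = -2231/56, σ_1 = 1307/28, σ_2 = -407/8, σ_3 = 695/28, σ_4 = -23/56.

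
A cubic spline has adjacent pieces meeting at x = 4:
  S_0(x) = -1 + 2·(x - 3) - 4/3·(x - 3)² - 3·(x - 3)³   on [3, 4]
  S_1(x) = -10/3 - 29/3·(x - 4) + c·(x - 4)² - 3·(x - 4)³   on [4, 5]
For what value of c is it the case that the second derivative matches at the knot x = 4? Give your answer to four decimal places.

-10.3333

S_0''(x) = -8/3 - 18·(x - 3), so S_0''(4) = -62/3. On the right, S_1''(4) = 2c, so c = -31/3.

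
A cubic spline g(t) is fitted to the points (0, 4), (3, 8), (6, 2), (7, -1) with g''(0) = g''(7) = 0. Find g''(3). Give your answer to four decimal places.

With M_i denoting the second derivative at x_i, h_i = 3, 3, 1, and Δ_i = (y_(i+1) − y_i)/h_i = 4/3, -2, -3:
  3·M_0 + 12·M_1 + 3·M_2 = 6(Δ_1 - Δ_0) = -20
  3·M_1 + 8·M_2 + 1·M_3 = 6(Δ_2 - Δ_1) = -6
Natural end conditions: M_0 = M_3 = 0.
Solving the tridiagonal system: M_0 = 0, M_1 = -142/87, M_2 = -4/29, M_3 = 0.

-1.6322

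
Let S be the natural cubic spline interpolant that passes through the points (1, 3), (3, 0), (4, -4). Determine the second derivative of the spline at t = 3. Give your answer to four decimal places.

-2.5000

Write M_i for S''(x_i). With h_i = 2, 1 and divided differences Δ_i = -3/2, -4, the continuity of S' gives the tridiagonal system
  2·M_0 + 6·M_1 + 1·M_2 = 6(Δ_1 - Δ_0) = -15
Natural end conditions: M_0 = M_2 = 0.
Hence M_0 = 0, M_1 = -5/2, M_2 = 0.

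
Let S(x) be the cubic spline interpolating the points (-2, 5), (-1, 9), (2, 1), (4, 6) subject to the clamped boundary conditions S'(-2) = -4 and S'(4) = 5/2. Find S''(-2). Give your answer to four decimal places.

Write m_i for S''(x_i). With h_i = 1, 3, 2 and divided differences Δ_i = 4, -8/3, 5/2, the continuity of S' gives the tridiagonal system
  1·m_0 + 8·m_1 + 3·m_2 = 6(Δ_1 - Δ_0) = -40
  3·m_1 + 10·m_2 + 2·m_3 = 6(Δ_2 - Δ_1) = 31
Clamped end conditions give two more equations: 2h_0·m_0 + h_0·m_1 = 6(Δ_0 - S'(-2)) = 48 and h_2·m_2 + 2h_2·m_3 = 6(S'(4) - Δ_2) = 0.
Solving the tridiagonal system: m_0 = 1159/39, m_1 = -446/39, m_2 = 283/39, m_3 = -283/78.

29.7179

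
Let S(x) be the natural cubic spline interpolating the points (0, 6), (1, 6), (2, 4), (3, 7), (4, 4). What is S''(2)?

12

With σ_i denoting the second derivative at x_i, h_i = 1, 1, 1, 1, and Δ_i = (y_(i+1) − y_i)/h_i = 0, -2, 3, -3:
  1·σ_0 + 4·σ_1 + 1·σ_2 = 6(Δ_1 - Δ_0) = -12
  1·σ_1 + 4·σ_2 + 1·σ_3 = 6(Δ_2 - Δ_1) = 30
  1·σ_2 + 4·σ_3 + 1·σ_4 = 6(Δ_3 - Δ_2) = -36
Natural end conditions: σ_0 = σ_4 = 0.
Hence σ_0 = 0, σ_1 = -6, σ_2 = 12, σ_3 = -12, σ_4 = 0.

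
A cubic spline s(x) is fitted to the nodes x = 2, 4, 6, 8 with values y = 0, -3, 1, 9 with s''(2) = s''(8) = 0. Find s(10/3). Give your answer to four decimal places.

-2.5926

With σ_i denoting the second derivative at x_i, h_i = 2, 2, 2, and Δ_i = (y_(i+1) − y_i)/h_i = -3/2, 2, 4:
  2·σ_0 + 8·σ_1 + 2·σ_2 = 6(Δ_1 - Δ_0) = 21
  2·σ_1 + 8·σ_2 + 2·σ_3 = 6(Δ_2 - Δ_1) = 12
Natural end conditions: σ_0 = σ_3 = 0.
Solving: σ_0 = 0, σ_1 = 12/5, σ_2 = 9/10, σ_3 = 0.
On [2, 4], s(x) = 0 - 23/10·(x - 2) + 0·(x - 2)² + 1/5·(x - 2)³.
With (x - 2) = 4/3: s(10/3) = -70/27.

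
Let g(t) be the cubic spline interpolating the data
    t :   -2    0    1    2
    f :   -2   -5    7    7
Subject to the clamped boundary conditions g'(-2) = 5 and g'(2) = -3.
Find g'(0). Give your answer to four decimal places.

Write σ_i for g''(x_i). With h_i = 2, 1, 1 and divided differences Δ_i = -3/2, 12, 0, the continuity of g' gives the tridiagonal system
  2·σ_0 + 6·σ_1 + 1·σ_2 = 6(Δ_1 - Δ_0) = 81
  1·σ_1 + 4·σ_2 + 1·σ_3 = 6(Δ_2 - Δ_1) = -72
Clamped end conditions give two more equations: 2h_0·σ_0 + h_0·σ_1 = 6(Δ_0 - g'(-2)) = -39 and h_2·σ_2 + 2h_2·σ_3 = 6(g'(2) - Δ_2) = -18.
Solving: σ_0 = -491/22, σ_1 = 553/22, σ_2 = -277/11, σ_3 = 79/22.
On [0, 1], g'(t) = b_1 + 2c_1·t + 3d_1·t² with b_1 = Δ_1 - h_1(2σ_1 + σ_2)/6 = 86/11, c_1 = σ_1/2 = 553/44, d_1 = (σ_2 - σ_1)/(6h_1) = -369/44. So g'(0) = 86/11.

7.8182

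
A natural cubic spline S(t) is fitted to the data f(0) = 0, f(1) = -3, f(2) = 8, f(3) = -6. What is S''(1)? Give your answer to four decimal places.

With m_i denoting the second derivative at x_i, h_i = 1, 1, 1, and Δ_i = (y_(i+1) − y_i)/h_i = -3, 11, -14:
  1·m_0 + 4·m_1 + 1·m_2 = 6(Δ_1 - Δ_0) = 84
  1·m_1 + 4·m_2 + 1·m_3 = 6(Δ_2 - Δ_1) = -150
Natural end conditions: m_0 = m_3 = 0.
Solving: m_0 = 0, m_1 = 162/5, m_2 = -228/5, m_3 = 0.

32.4000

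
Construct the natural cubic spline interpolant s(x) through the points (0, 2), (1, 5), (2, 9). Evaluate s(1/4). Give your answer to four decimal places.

2.6914

Let M_i = s''(x_i). Step sizes h_i = 1, 1; slopes of the chords Δ_i = (y_(i+1) - y_i)/h_i = 3, 4.
  1·M_0 + 4·M_1 + 1·M_2 = 6(Δ_1 - Δ_0) = 6
Natural end conditions: M_0 = M_2 = 0.
Solving the tridiagonal system: M_0 = 0, M_1 = 3/2, M_2 = 0.
On [0, 1], s(x) = 2 + 11/4·x + 0·x² + 1/4·x³.
With x = 1/4: s(1/4) = 689/256.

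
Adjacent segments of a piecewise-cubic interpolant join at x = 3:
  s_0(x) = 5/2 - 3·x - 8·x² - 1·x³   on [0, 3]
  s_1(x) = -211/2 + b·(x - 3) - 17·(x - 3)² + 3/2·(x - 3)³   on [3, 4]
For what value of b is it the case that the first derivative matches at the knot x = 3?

-78

s_0'(x) = -3 - 16·x - 3·x², so s_0'(3) = -78. On the right, s_1'(3) = b, so b = -78.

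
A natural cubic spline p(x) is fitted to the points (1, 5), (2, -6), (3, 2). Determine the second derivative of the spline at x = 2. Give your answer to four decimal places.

Write m_i for p''(x_i). With h_i = 1, 1 and divided differences Δ_i = -11, 8, the continuity of p' gives the tridiagonal system
  1·m_0 + 4·m_1 + 1·m_2 = 6(Δ_1 - Δ_0) = 114
Natural end conditions: m_0 = m_2 = 0.
Hence m_0 = 0, m_1 = 57/2, m_2 = 0.

28.5000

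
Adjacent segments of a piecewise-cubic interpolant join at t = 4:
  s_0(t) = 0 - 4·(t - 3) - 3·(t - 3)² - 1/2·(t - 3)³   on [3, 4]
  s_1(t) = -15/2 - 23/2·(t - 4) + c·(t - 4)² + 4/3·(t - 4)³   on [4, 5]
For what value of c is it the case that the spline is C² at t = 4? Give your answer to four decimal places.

-4.5000

s_0''(t) = -6 - 3·(t - 3), so s_0''(4) = -9. On the right, s_1''(4) = 2c, so c = -9/2.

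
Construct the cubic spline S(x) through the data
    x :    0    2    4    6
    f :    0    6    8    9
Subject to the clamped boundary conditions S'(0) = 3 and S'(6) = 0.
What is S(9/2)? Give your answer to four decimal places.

With M_i denoting the second derivative at x_i, h_i = 2, 2, 2, and Δ_i = (y_(i+1) − y_i)/h_i = 3, 1, 1/2:
  2·M_0 + 8·M_1 + 2·M_2 = 6(Δ_1 - Δ_0) = -12
  2·M_1 + 8·M_2 + 2·M_3 = 6(Δ_2 - Δ_1) = -3
Clamped end conditions give two more equations: 2h_0·M_0 + h_0·M_1 = 6(Δ_0 - S'(0)) = 0 and h_2·M_2 + 2h_2·M_3 = 6(S'(6) - Δ_2) = -3.
Hence M_0 = 9/10, M_1 = -9/5, M_2 = 3/10, M_3 = -9/10.
On [4, 6], S(x) = 8 + 3/5·(x - 4) + 3/20·(x - 4)² - 1/10·(x - 4)³.
With (x - 4) = 1/2: S(9/2) = 333/40.

8.3250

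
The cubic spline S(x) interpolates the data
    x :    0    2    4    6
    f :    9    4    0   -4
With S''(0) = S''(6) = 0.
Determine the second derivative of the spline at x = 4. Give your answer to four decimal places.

-0.1000

Write σ_i for S''(x_i). With h_i = 2, 2, 2 and divided differences Δ_i = -5/2, -2, -2, the continuity of S' gives the tridiagonal system
  2·σ_0 + 8·σ_1 + 2·σ_2 = 6(Δ_1 - Δ_0) = 3
  2·σ_1 + 8·σ_2 + 2·σ_3 = 6(Δ_2 - Δ_1) = 0
Natural end conditions: σ_0 = σ_3 = 0.
Solving the tridiagonal system: σ_0 = 0, σ_1 = 2/5, σ_2 = -1/10, σ_3 = 0.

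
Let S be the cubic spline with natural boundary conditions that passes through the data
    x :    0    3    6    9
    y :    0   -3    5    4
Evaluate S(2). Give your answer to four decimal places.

With σ_i denoting the second derivative at x_i, h_i = 3, 3, 3, and Δ_i = (y_(i+1) − y_i)/h_i = -1, 8/3, -1/3:
  3·σ_0 + 12·σ_1 + 3·σ_2 = 6(Δ_1 - Δ_0) = 22
  3·σ_1 + 12·σ_2 + 3·σ_3 = 6(Δ_2 - Δ_1) = -18
Natural end conditions: σ_0 = σ_3 = 0.
Solving: σ_0 = 0, σ_1 = 106/45, σ_2 = -94/45, σ_3 = 0.
On [0, 3], S(x) = 0 - 98/45·x + 0·x² + 53/405·x³.
With x = 2: S(2) = -268/81.

-3.3086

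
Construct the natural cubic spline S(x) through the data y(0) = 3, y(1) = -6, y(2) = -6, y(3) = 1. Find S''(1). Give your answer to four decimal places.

11.6000

Let M_i = S''(x_i). Step sizes h_i = 1, 1, 1; slopes of the chords Δ_i = (y_(i+1) - y_i)/h_i = -9, 0, 7.
  1·M_0 + 4·M_1 + 1·M_2 = 6(Δ_1 - Δ_0) = 54
  1·M_1 + 4·M_2 + 1·M_3 = 6(Δ_2 - Δ_1) = 42
Natural end conditions: M_0 = M_3 = 0.
Forward elimination and back-substitution give M_0 = 0, M_1 = 58/5, M_2 = 38/5, M_3 = 0.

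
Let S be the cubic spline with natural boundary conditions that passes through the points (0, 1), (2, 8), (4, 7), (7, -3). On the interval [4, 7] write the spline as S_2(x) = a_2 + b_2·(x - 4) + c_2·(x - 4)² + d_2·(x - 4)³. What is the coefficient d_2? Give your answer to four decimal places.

0.0643

With M_i denoting the second derivative at x_i, h_i = 2, 2, 3, and Δ_i = (y_(i+1) − y_i)/h_i = 7/2, -1/2, -10/3:
  2·M_0 + 8·M_1 + 2·M_2 = 6(Δ_1 - Δ_0) = -24
  2·M_1 + 10·M_2 + 3·M_3 = 6(Δ_2 - Δ_1) = -17
Natural end conditions: M_0 = M_3 = 0.
Solving the tridiagonal system: M_0 = 0, M_1 = -103/38, M_2 = -22/19, M_3 = 0.
On [4, 7], with S_2(x) = a_2 + b_2·(x - 4) + c_2·(x - 4)² + d_2·(x - 4)³: c_2 = M_2/2 = -11/19, d_2 = (M_3 - M_2)/(6h_2) = 11/171, b_2 = Δ_2 - h_2(2M_2 + M_3)/6 = -124/57.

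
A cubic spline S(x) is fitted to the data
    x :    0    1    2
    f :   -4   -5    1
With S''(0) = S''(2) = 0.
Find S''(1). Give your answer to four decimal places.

10.5000

Write M_i for S''(x_i). With h_i = 1, 1 and divided differences Δ_i = -1, 6, the continuity of S' gives the tridiagonal system
  1·M_0 + 4·M_1 + 1·M_2 = 6(Δ_1 - Δ_0) = 42
Natural end conditions: M_0 = M_2 = 0.
Solving: M_0 = 0, M_1 = 21/2, M_2 = 0.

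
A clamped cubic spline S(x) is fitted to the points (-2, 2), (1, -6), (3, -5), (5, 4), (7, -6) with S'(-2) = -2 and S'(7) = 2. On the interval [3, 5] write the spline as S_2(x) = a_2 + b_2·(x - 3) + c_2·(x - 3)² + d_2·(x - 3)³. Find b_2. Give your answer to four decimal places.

4.8188

Let M_i = S''(x_i). Step sizes h_i = 3, 2, 2, 2; slopes of the chords Δ_i = (y_(i+1) - y_i)/h_i = -8/3, 1/2, 9/2, -5.
  3·M_0 + 10·M_1 + 2·M_2 = 6(Δ_1 - Δ_0) = 19
  2·M_1 + 8·M_2 + 2·M_3 = 6(Δ_2 - Δ_1) = 24
  2·M_2 + 8·M_3 + 2·M_4 = 6(Δ_3 - Δ_2) = -57
Clamped end conditions give two more equations: 2h_0·M_0 + h_0·M_1 = 6(Δ_0 - S'(-2)) = -4 and h_3·M_3 + 2h_3·M_4 = 6(S'(7) - Δ_3) = 42.
Hence M_0 = -83/69, M_1 = 74/69, M_2 = 410/69, M_3 = -886/69, M_4 = 2335/138.
On [3, 5], with S_2(x) = a_2 + b_2·(x - 3) + c_2·(x - 3)² + d_2·(x - 3)³: c_2 = M_2/2 = 205/69, d_2 = (M_3 - M_2)/(6h_2) = -36/23, b_2 = Δ_2 - h_2(2M_2 + M_3)/6 = 665/138.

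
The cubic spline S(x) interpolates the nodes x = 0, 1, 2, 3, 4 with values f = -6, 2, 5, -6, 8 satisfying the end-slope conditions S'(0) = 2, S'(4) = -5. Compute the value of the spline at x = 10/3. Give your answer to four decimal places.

Put M_i = S'' at the i-th knot. Here h = (1, 1, 1, 1) and Δ = (8, 3, -11, 14), so the interior equations h_(i-1)·M_(i-1) + 2(h_(i-1)+h_i)·M_i + h_i·M_(i+1) = 6(Δ_i − Δ_(i-1)) read
  1·M_0 + 4·M_1 + 1·M_2 = 6(Δ_1 - Δ_0) = -30
  1·M_1 + 4·M_2 + 1·M_3 = 6(Δ_2 - Δ_1) = -84
  1·M_2 + 4·M_3 + 1·M_4 = 6(Δ_3 - Δ_2) = 150
Clamped end conditions give two more equations: 2h_0·M_0 + h_0·M_1 = 6(Δ_0 - S'(0)) = 36 and h_3·M_3 + 2h_3·M_4 = 6(S'(4) - Δ_3) = -114.
Forward elimination and back-substitution give M_0 = 545/28, M_1 = -41/14, M_2 = -151/4, M_3 = 979/14, M_4 = -2575/28.
On [3, 4], S(x) = -6 + 337/56·(x - 3) + 979/28·(x - 3)² - 1511/56·(x - 3)³.
With (x - 3) = 1/3: S(10/3) = -419/378.

-1.1085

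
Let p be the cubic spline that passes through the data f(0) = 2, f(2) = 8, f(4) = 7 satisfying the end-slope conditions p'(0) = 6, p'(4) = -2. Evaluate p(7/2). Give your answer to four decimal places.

7.8008

Put σ_i = p'' at the i-th knot. Here h = (2, 2) and Δ = (3, -1/2), so the interior equations h_(i-1)·σ_(i-1) + 2(h_(i-1)+h_i)·σ_i + h_i·σ_(i+1) = 6(Δ_i − Δ_(i-1)) read
  2·σ_0 + 8·σ_1 + 2·σ_2 = 6(Δ_1 - Δ_0) = -21
Clamped end conditions give two more equations: 2h_0·σ_0 + h_0·σ_1 = 6(Δ_0 - p'(0)) = -18 and h_1·σ_1 + 2h_1·σ_2 = 6(p'(4) - Δ_1) = -9.
Hence σ_0 = -31/8, σ_1 = -5/4, σ_2 = -13/8.
On [2, 4], p(x) = 8 + 7/8·(x - 2) - 5/8·(x - 2)² - 1/32·(x - 2)³.
With (x - 2) = 3/2: p(7/2) = 1997/256.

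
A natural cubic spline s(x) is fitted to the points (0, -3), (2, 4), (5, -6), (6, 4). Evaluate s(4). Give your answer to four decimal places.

Put σ_i = s'' at the i-th knot. Here h = (2, 3, 1) and Δ = (7/2, -10/3, 10), so the interior equations h_(i-1)·σ_(i-1) + 2(h_(i-1)+h_i)·σ_i + h_i·σ_(i+1) = 6(Δ_i − Δ_(i-1)) read
  2·σ_0 + 10·σ_1 + 3·σ_2 = 6(Δ_1 - Δ_0) = -41
  3·σ_1 + 8·σ_2 + 1·σ_3 = 6(Δ_2 - Δ_1) = 80
Natural end conditions: σ_0 = σ_3 = 0.
Forward elimination and back-substitution give σ_0 = 0, σ_1 = -8, σ_2 = 13, σ_3 = 0.
On [2, 5], s(x) = 4 - 11/6·(x - 2) - 4·(x - 2)² + 7/6·(x - 2)³.
With (x - 2) = 2: s(4) = -19/3.

-6.3333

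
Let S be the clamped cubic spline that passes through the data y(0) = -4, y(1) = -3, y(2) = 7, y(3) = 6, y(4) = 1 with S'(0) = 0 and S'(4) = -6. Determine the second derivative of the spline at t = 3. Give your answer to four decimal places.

0.2143

With m_i denoting the second derivative at x_i, h_i = 1, 1, 1, 1, and Δ_i = (y_(i+1) − y_i)/h_i = 1, 10, -1, -5:
  1·m_0 + 4·m_1 + 1·m_2 = 6(Δ_1 - Δ_0) = 54
  1·m_1 + 4·m_2 + 1·m_3 = 6(Δ_2 - Δ_1) = -66
  1·m_2 + 4·m_3 + 1·m_4 = 6(Δ_3 - Δ_2) = -24
Clamped end conditions give two more equations: 2h_0·m_0 + h_0·m_1 = 6(Δ_0 - S'(0)) = 6 and h_3·m_3 + 2h_3·m_4 = 6(S'(4) - Δ_3) = -6.
Solving the tridiagonal system: m_0 = -207/28, m_1 = 291/14, m_2 = -87/4, m_3 = 3/14, m_4 = -87/28.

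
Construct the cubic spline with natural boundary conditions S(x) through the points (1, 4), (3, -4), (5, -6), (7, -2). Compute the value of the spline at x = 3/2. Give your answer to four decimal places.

With m_i denoting the second derivative at x_i, h_i = 2, 2, 2, and Δ_i = (y_(i+1) − y_i)/h_i = -4, -1, 2:
  2·m_0 + 8·m_1 + 2·m_2 = 6(Δ_1 - Δ_0) = 18
  2·m_1 + 8·m_2 + 2·m_3 = 6(Δ_2 - Δ_1) = 18
Natural end conditions: m_0 = m_3 = 0.
Hence m_0 = 0, m_1 = 9/5, m_2 = 9/5, m_3 = 0.
On [1, 3], S(x) = 4 - 23/5·(x - 1) + 0·(x - 1)² + 3/20·(x - 1)³.
With (x - 1) = 1/2: S(3/2) = 55/32.

1.7188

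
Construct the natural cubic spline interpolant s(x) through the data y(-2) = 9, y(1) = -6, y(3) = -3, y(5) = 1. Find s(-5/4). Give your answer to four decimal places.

3.8345

With M_i denoting the second derivative at x_i, h_i = 3, 2, 2, and Δ_i = (y_(i+1) − y_i)/h_i = -5, 3/2, 2:
  3·M_0 + 10·M_1 + 2·M_2 = 6(Δ_1 - Δ_0) = 39
  2·M_1 + 8·M_2 + 2·M_3 = 6(Δ_2 - Δ_1) = 3
Natural end conditions: M_0 = M_3 = 0.
Forward elimination and back-substitution give M_0 = 0, M_1 = 153/38, M_2 = -12/19, M_3 = 0.
On [-2, 1], s(x) = 9 - 533/76·(x + 2) + 0·(x + 2)² + 17/76·(x + 2)³.
With (x + 2) = 3/4: s(-5/4) = 18651/4864.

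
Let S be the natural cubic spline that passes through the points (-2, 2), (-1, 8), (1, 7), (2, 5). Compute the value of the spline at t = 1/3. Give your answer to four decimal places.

8.4815

Let M_i = S''(x_i). Step sizes h_i = 1, 2, 1; slopes of the chords Δ_i = (y_(i+1) - y_i)/h_i = 6, -1/2, -2.
  1·M_0 + 6·M_1 + 2·M_2 = 6(Δ_1 - Δ_0) = -39
  2·M_1 + 6·M_2 + 1·M_3 = 6(Δ_2 - Δ_1) = -9
Natural end conditions: M_0 = M_3 = 0.
Forward elimination and back-substitution give M_0 = 0, M_1 = -27/4, M_2 = 3/4, M_3 = 0.
On [-1, 1], S(t) = 8 + 15/4·(t + 1) - 27/8·(t + 1)² + 5/8·(t + 1)³.
With (t + 1) = 4/3: S(1/3) = 229/27.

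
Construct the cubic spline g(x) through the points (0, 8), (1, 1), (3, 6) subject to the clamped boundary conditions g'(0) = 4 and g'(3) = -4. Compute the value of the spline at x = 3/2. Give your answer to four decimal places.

0.3516

With M_i denoting the second derivative at x_i, h_i = 1, 2, and Δ_i = (y_(i+1) − y_i)/h_i = -7, 5/2:
  1·M_0 + 6·M_1 + 2·M_2 = 6(Δ_1 - Δ_0) = 57
Clamped end conditions give two more equations: 2h_0·M_0 + h_0·M_1 = 6(Δ_0 - g'(0)) = -66 and h_1·M_1 + 2h_1·M_2 = 6(g'(3) - Δ_1) = -39.
Solving: M_0 = -271/6, M_1 = 73/3, M_2 = -263/12.
On [1, 3], g(x) = 1 - 77/12·(x - 1) + 73/6·(x - 1)² - 185/48·(x - 1)³.
With (x - 1) = 1/2: g(3/2) = 45/128.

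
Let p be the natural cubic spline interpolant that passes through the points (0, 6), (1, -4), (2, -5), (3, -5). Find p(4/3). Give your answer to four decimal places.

Put M_i = p'' at the i-th knot. Here h = (1, 1, 1) and Δ = (-10, -1, 0), so the interior equations h_(i-1)·M_(i-1) + 2(h_(i-1)+h_i)·M_i + h_i·M_(i+1) = 6(Δ_i − Δ_(i-1)) read
  1·M_0 + 4·M_1 + 1·M_2 = 6(Δ_1 - Δ_0) = 54
  1·M_1 + 4·M_2 + 1·M_3 = 6(Δ_2 - Δ_1) = 6
Natural end conditions: M_0 = M_3 = 0.
Hence M_0 = 0, M_1 = 14, M_2 = -2, M_3 = 0.
On [1, 2], p(t) = -4 - 16/3·(t - 1) + 7·(t - 1)² - 8/3·(t - 1)³.
With (t - 1) = 1/3: p(4/3) = -413/81.

-5.0988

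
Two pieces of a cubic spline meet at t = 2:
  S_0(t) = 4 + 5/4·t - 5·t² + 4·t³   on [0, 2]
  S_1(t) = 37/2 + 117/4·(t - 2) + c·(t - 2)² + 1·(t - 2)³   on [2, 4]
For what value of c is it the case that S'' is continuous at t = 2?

S_0''(t) = -10 + 24·t, so S_0''(2) = 38. On the right, S_1''(2) = 2c, so c = 19.

19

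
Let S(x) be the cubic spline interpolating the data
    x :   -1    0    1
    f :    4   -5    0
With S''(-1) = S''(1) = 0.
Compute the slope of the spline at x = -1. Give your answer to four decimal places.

-12.5000

Put m_i = S'' at the i-th knot. Here h = (1, 1) and Δ = (-9, 5), so the interior equations h_(i-1)·m_(i-1) + 2(h_(i-1)+h_i)·m_i + h_i·m_(i+1) = 6(Δ_i − Δ_(i-1)) read
  1·m_0 + 4·m_1 + 1·m_2 = 6(Δ_1 - Δ_0) = 84
Natural end conditions: m_0 = m_2 = 0.
Forward elimination and back-substitution give m_0 = 0, m_1 = 21, m_2 = 0.
On [-1, 0], S'(x) = b_0 + 2c_0·(x + 1) + 3d_0·(x + 1)² with b_0 = Δ_0 - h_0(2m_0 + m_1)/6 = -25/2, c_0 = m_0/2 = 0, d_0 = (m_1 - m_0)/(6h_0) = 7/2. So S'(-1) = -25/2.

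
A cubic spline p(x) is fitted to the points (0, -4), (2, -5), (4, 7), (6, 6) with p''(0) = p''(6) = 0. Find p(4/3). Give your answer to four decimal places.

-6.2716

Let M_i = p''(x_i). Step sizes h_i = 2, 2, 2; slopes of the chords Δ_i = (y_(i+1) - y_i)/h_i = -1/2, 6, -1/2.
  2·M_0 + 8·M_1 + 2·M_2 = 6(Δ_1 - Δ_0) = 39
  2·M_1 + 8·M_2 + 2·M_3 = 6(Δ_2 - Δ_1) = -39
Natural end conditions: M_0 = M_3 = 0.
Solving: M_0 = 0, M_1 = 13/2, M_2 = -13/2, M_3 = 0.
On [0, 2], p(x) = -4 - 8/3·x + 0·x² + 13/24·x³.
With x = 4/3: p(4/3) = -508/81.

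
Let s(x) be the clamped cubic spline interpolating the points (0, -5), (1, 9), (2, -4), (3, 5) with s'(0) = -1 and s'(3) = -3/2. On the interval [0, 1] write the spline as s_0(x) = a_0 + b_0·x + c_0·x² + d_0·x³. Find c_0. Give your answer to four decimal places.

Write σ_i for s''(x_i). With h_i = 1, 1, 1 and divided differences Δ_i = 14, -13, 9, the continuity of s' gives the tridiagonal system
  1·σ_0 + 4·σ_1 + 1·σ_2 = 6(Δ_1 - Δ_0) = -162
  1·σ_1 + 4·σ_2 + 1·σ_3 = 6(Δ_2 - Δ_1) = 132
Clamped end conditions give two more equations: 2h_0·σ_0 + h_0·σ_1 = 6(Δ_0 - s'(0)) = 90 and h_2·σ_2 + 2h_2·σ_3 = 6(s'(3) - Δ_2) = -63.
Forward elimination and back-substitution give σ_0 = 1267/15, σ_1 = -1184/15, σ_2 = 1039/15, σ_3 = -992/15.
On [0, 1], with s_0(x) = a_0 + b_0·x + c_0·x² + d_0·x³: c_0 = σ_0/2 = 1267/30, d_0 = (σ_1 - σ_0)/(6h_0) = -817/30, b_0 = Δ_0 - h_0(2σ_0 + σ_1)/6 = -1.

42.2333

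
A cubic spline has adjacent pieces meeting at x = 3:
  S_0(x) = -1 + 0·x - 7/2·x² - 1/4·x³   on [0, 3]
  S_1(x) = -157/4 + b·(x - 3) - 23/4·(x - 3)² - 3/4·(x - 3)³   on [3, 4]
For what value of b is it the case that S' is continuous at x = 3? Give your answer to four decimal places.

S_0'(x) = 0 - 7·x - 3/4·x², so S_0'(3) = -111/4. On the right, S_1'(3) = b, so b = -111/4.

-27.7500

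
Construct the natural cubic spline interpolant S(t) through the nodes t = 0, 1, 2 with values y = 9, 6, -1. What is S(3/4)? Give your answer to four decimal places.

Let M_i = S''(x_i). Step sizes h_i = 1, 1; slopes of the chords Δ_i = (y_(i+1) - y_i)/h_i = -3, -7.
  1·M_0 + 4·M_1 + 1·M_2 = 6(Δ_1 - Δ_0) = -24
Natural end conditions: M_0 = M_2 = 0.
Solving: M_0 = 0, M_1 = -6, M_2 = 0.
On [0, 1], S(t) = 9 - 2·t + 0·t² - 1·t³.
With t = 3/4: S(3/4) = 453/64.

7.0781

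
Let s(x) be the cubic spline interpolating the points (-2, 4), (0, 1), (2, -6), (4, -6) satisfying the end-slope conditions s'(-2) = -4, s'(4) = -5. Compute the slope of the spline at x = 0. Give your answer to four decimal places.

Let m_i = s''(x_i). Step sizes h_i = 2, 2, 2; slopes of the chords Δ_i = (y_(i+1) - y_i)/h_i = -3/2, -7/2, 0.
  2·m_0 + 8·m_1 + 2·m_2 = 6(Δ_1 - Δ_0) = -12
  2·m_1 + 8·m_2 + 2·m_3 = 6(Δ_2 - Δ_1) = 21
Clamped end conditions give two more equations: 2h_0·m_0 + h_0·m_1 = 6(Δ_0 - s'(-2)) = 15 and h_2·m_2 + 2h_2·m_3 = 6(s'(4) - Δ_2) = -30.
Forward elimination and back-substitution give m_0 = 91/15, m_1 = -139/30, m_2 = 97/15, m_3 = -161/15.
On [0, 2], s'(x) = b_1 + 2c_1·x + 3d_1·x² with b_1 = Δ_1 - h_1(2m_1 + m_2)/6 = -77/30, c_1 = m_1/2 = -139/60, d_1 = (m_2 - m_1)/(6h_1) = 37/40. So s'(0) = -77/30.

-2.5667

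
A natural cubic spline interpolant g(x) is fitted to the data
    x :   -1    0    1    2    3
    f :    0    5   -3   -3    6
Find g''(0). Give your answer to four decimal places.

Let M_i = g''(x_i). Step sizes h_i = 1, 1, 1, 1; slopes of the chords Δ_i = (y_(i+1) - y_i)/h_i = 5, -8, 0, 9.
  1·M_0 + 4·M_1 + 1·M_2 = 6(Δ_1 - Δ_0) = -78
  1·M_1 + 4·M_2 + 1·M_3 = 6(Δ_2 - Δ_1) = 48
  1·M_2 + 4·M_3 + 1·M_4 = 6(Δ_3 - Δ_2) = 54
Natural end conditions: M_0 = M_4 = 0.
Solving: M_0 = 0, M_1 = -327/14, M_2 = 108/7, M_3 = 135/14, M_4 = 0.

-23.3571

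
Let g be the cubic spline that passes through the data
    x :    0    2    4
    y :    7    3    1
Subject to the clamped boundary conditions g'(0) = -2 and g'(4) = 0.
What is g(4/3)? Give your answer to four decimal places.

Write M_i for g''(x_i). With h_i = 2, 2 and divided differences Δ_i = -2, -1, the continuity of g' gives the tridiagonal system
  2·M_0 + 8·M_1 + 2·M_2 = 6(Δ_1 - Δ_0) = 6
Clamped end conditions give two more equations: 2h_0·M_0 + h_0·M_1 = 6(Δ_0 - g'(0)) = 0 and h_1·M_1 + 2h_1·M_2 = 6(g'(4) - Δ_1) = 6.
Forward elimination and back-substitution give M_0 = -1/4, M_1 = 1/2, M_2 = 5/4.
On [0, 2], g(x) = 7 - 2·x - 1/8·x² + 1/16·x³.
With x = 4/3: g(4/3) = 115/27.

4.2593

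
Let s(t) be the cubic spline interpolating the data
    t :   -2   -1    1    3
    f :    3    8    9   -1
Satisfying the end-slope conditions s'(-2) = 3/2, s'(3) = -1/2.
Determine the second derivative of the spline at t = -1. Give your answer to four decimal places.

Let M_i = s''(x_i). Step sizes h_i = 1, 2, 2; slopes of the chords Δ_i = (y_(i+1) - y_i)/h_i = 5, 1/2, -5.
  1·M_0 + 6·M_1 + 2·M_2 = 6(Δ_1 - Δ_0) = -27
  2·M_1 + 8·M_2 + 2·M_3 = 6(Δ_2 - Δ_1) = -33
Clamped end conditions give two more equations: 2h_0·M_0 + h_0·M_1 = 6(Δ_0 - s'(-2)) = 21 and h_2·M_2 + 2h_2·M_3 = 6(s'(3) - Δ_2) = 27.
Solving: M_0 = 298/23, M_1 = -113/23, M_2 = -241/46, M_3 = 431/46.

-4.9130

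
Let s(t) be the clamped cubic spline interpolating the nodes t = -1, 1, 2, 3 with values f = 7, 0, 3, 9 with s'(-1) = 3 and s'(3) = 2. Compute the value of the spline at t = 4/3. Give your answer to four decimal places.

With M_i denoting the second derivative at x_i, h_i = 2, 1, 1, and Δ_i = (y_(i+1) − y_i)/h_i = -7/2, 3, 6:
  2·M_0 + 6·M_1 + 1·M_2 = 6(Δ_1 - Δ_0) = 39
  1·M_1 + 4·M_2 + 1·M_3 = 6(Δ_2 - Δ_1) = 18
Clamped end conditions give two more equations: 2h_0·M_0 + h_0·M_1 = 6(Δ_0 - s'(-1)) = -39 and h_2·M_2 + 2h_2·M_3 = 6(s'(3) - Δ_2) = -24.
Hence M_0 = -331/22, M_1 = 233/22, M_2 = 61/11, M_3 = -325/22.
On [1, 2], s(t) = 0 - 16/11·(t - 1) + 233/44·(t - 1)² - 37/44·(t - 1)³.
With (t - 1) = 1/3: s(4/3) = 43/594.

0.0724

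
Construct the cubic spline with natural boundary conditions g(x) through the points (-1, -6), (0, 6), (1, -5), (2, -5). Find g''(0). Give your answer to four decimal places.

-41.2000

Let m_i = g''(x_i). Step sizes h_i = 1, 1, 1; slopes of the chords Δ_i = (y_(i+1) - y_i)/h_i = 12, -11, 0.
  1·m_0 + 4·m_1 + 1·m_2 = 6(Δ_1 - Δ_0) = -138
  1·m_1 + 4·m_2 + 1·m_3 = 6(Δ_2 - Δ_1) = 66
Natural end conditions: m_0 = m_3 = 0.
Forward elimination and back-substitution give m_0 = 0, m_1 = -206/5, m_2 = 134/5, m_3 = 0.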